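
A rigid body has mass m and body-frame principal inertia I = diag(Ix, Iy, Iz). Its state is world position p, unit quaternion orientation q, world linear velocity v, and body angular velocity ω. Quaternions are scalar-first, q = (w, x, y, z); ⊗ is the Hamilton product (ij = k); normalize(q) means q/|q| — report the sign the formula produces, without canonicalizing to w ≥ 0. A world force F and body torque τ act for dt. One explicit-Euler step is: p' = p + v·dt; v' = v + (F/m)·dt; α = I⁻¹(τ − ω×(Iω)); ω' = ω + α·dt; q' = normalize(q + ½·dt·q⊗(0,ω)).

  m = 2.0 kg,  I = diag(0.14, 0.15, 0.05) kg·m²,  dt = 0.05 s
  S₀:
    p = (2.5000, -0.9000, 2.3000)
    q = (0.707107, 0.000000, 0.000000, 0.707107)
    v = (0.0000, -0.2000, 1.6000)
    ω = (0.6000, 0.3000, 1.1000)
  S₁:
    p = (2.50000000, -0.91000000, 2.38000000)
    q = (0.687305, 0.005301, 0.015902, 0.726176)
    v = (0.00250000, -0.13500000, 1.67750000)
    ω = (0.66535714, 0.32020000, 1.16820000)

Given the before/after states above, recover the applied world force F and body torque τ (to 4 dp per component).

ω₁ − ω₀ = (0.06535714, 0.02020000, 0.06820000)
ω₀×(Iω₀) = (-0.0330, 0.0594, 0.0018)
I·α + gyro = (0.1500, 0.1200, 0.0700)
velocity change Δv = (0.00250000, 0.06500000, 0.07750000)
m·(v₁−v₀)/dt = (0.1000, 2.6000, 3.1000)

F = (0.1000, 2.6000, 3.1000)
τ = (0.1500, 0.1200, 0.0700)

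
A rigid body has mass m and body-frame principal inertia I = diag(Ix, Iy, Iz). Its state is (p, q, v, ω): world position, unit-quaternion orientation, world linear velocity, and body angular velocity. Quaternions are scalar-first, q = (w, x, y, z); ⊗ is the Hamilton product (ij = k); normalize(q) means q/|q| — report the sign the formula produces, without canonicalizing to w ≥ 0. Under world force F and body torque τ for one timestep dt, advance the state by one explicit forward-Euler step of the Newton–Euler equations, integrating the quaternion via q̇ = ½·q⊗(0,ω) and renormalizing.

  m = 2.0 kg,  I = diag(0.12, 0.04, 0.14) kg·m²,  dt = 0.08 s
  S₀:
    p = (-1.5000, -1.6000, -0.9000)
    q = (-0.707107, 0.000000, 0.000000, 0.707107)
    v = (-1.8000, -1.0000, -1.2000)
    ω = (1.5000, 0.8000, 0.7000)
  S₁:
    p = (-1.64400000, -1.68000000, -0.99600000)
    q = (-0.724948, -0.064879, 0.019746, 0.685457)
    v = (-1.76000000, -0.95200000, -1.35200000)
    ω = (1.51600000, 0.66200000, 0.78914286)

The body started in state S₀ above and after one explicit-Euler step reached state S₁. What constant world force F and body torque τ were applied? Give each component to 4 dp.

ω₁ − ω₀ = (0.01600000, -0.13800000, 0.08914286)
ω₀×(Iω₀) = (0.0560, -0.0210, -0.0960)
τ = I·(Δω/dt) + ω₀×(Iω₀) = (0.0800, -0.0900, 0.0600)
velocity change Δv = (0.04000000, 0.04800000, -0.15200000)
m·(v₁−v₀)/dt = (1.0000, 1.2000, -3.8000)

F = (1.0000, 1.2000, -3.8000)
τ = (0.0800, -0.0900, 0.0600)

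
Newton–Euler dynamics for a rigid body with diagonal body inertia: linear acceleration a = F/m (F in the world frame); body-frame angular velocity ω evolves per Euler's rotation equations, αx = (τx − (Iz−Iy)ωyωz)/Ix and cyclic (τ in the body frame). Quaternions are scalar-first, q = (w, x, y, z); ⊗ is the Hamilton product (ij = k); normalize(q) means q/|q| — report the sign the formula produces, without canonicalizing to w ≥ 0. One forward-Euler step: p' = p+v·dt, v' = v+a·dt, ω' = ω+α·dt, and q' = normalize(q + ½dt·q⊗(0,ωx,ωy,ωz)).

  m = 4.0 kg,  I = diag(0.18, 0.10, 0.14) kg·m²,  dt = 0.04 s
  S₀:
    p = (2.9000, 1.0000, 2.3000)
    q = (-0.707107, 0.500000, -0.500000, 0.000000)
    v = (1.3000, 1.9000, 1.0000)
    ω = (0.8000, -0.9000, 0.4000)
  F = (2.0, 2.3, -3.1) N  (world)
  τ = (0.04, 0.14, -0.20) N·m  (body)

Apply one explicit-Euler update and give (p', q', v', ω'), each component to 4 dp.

p' = p + v·dt = (2.9520, 1.0760, 2.3400)
v + (F/m)dt = (1.3200, 1.9230, 0.9690)
precession coupling ω×(Iω) = (-0.0144, 0.0128, 0.0576)
α = I⁻¹(τ − ω×Iω) = (0.3022, 1.2720, -1.8400)
ω + α·dt = (0.8121, -0.8491, 0.3264)
q⊗(0,ω) = (-0.8500000, -0.7656856, 0.4363963, -0.3328428)
updated quaternion q' = (-0.7239, 0.4845, -0.4911, -0.0067)

p' = (2.9520, 1.0760, 2.3400)
q' = (-0.7239, 0.4845, -0.4911, -0.0067)
v' = (1.3200, 1.9230, 0.9690)
ω' = (0.8121, -0.8491, 0.3264)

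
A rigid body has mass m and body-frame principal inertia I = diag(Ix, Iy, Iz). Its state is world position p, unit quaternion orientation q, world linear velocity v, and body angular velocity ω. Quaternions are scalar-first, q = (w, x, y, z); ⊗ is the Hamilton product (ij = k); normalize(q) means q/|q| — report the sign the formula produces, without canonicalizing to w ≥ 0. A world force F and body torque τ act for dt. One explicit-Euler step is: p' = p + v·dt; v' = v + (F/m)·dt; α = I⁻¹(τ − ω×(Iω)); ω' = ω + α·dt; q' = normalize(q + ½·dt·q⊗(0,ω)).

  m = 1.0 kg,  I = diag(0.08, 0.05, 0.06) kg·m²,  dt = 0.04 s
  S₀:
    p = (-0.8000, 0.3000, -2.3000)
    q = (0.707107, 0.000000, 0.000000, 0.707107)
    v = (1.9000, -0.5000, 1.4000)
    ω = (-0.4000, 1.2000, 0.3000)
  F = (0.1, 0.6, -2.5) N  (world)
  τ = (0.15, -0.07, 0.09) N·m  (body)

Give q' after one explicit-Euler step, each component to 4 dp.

q' = (0.7026, -0.0226, 0.0113, 0.7111)

q⊗(0,ω) = (-0.2121321, -1.1313712, 0.5656856, 0.2121321)
q + ½dt·q⊗(0,ω), renormalized = (0.7026, -0.0226, 0.0113, 0.7111)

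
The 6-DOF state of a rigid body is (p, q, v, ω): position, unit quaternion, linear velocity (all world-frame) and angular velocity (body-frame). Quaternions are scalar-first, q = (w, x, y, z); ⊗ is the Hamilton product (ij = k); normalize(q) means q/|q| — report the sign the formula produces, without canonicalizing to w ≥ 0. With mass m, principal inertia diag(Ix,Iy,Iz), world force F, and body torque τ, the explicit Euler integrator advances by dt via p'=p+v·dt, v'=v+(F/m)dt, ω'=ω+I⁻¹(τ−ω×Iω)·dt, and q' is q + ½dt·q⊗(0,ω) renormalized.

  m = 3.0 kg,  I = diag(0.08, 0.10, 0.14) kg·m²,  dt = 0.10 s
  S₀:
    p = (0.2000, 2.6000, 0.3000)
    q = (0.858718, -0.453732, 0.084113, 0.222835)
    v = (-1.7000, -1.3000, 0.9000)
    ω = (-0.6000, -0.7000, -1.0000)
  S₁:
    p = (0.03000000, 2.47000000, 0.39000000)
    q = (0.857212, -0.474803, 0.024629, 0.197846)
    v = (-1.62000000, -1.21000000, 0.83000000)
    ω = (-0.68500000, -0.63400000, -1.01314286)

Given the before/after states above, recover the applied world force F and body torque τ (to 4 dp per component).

F = (2.4000, 2.7000, -2.1000)
τ = (-0.0400, 0.0300, -0.0100)

Δv = v₁−v₀ = (0.08000000, 0.09000000, -0.07000000)
applied force F = (2.4000, 2.7000, -2.1000)
ω₁ − ω₀ = (-0.08500000, 0.06600000, -0.01314286)
ω₀×(Iω₀) = (0.0280, -0.0360, 0.0084)
I·α + gyro = (-0.0400, 0.0300, -0.0100)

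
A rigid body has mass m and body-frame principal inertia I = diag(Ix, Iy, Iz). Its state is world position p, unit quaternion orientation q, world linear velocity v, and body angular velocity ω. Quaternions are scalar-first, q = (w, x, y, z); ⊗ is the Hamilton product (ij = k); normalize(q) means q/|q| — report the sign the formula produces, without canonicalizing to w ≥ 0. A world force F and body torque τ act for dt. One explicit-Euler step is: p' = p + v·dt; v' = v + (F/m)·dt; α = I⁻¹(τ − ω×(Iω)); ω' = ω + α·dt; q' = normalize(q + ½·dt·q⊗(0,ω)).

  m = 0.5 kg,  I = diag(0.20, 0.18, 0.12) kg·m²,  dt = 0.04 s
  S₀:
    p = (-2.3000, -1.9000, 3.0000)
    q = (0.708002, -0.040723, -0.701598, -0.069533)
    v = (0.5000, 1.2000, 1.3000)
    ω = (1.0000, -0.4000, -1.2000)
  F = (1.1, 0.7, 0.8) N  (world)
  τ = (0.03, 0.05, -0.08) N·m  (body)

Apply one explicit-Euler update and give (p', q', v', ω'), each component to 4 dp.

a = F/m = (2.2000, 1.4000, 1.6000)
new position p' = (-2.2800, -1.8520, 3.0520)
v + (F/m)dt = (0.5880, 1.2560, 1.3640)
α = I⁻¹(τ − ω×Iω) = (0.2940, 0.8111, -0.7333)
ω + α·dt = (1.0118, -0.3676, -1.2293)
q⊗(0,ω) = (-0.3233558, 1.5221064, -0.4016014, -0.1317152)
updated quaternion q' = (0.7012, -0.0103, -0.7093, -0.0721)

p' = (-2.2800, -1.8520, 3.0520)
q' = (0.7012, -0.0103, -0.7093, -0.0721)
v' = (0.5880, 1.2560, 1.3640)
ω' = (1.0118, -0.3676, -1.2293)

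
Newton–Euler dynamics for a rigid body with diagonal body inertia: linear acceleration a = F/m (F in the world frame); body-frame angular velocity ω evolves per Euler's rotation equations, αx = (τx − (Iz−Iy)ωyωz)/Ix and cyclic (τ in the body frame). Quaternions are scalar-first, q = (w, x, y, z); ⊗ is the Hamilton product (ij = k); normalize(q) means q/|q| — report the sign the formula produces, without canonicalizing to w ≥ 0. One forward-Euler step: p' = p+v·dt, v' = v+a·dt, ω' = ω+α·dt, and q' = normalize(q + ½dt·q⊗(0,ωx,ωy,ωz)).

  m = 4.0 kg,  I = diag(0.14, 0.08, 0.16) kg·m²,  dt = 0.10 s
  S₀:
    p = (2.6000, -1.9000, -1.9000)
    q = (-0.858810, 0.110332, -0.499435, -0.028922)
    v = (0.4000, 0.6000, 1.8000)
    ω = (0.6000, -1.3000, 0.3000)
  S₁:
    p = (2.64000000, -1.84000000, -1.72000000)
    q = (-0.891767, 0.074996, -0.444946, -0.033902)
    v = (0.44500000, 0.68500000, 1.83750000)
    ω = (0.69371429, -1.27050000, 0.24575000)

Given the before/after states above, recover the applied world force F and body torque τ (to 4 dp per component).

Δω = ω₁−ω₀ = (0.09371429, 0.02950000, -0.05425000)
precession coupling = (-0.0312, -0.0036, 0.0468)
τ = I·(Δω/dt) + ω₀×(Iω₀) = (0.1000, 0.0200, -0.0400)
Δv = v₁−v₀ = (0.04500000, 0.08500000, 0.03750000)
F = m·Δv/dt = (1.8000, 3.4000, 1.5000)

F = (1.8000, 3.4000, 1.5000)
τ = (0.1000, 0.0200, -0.0400)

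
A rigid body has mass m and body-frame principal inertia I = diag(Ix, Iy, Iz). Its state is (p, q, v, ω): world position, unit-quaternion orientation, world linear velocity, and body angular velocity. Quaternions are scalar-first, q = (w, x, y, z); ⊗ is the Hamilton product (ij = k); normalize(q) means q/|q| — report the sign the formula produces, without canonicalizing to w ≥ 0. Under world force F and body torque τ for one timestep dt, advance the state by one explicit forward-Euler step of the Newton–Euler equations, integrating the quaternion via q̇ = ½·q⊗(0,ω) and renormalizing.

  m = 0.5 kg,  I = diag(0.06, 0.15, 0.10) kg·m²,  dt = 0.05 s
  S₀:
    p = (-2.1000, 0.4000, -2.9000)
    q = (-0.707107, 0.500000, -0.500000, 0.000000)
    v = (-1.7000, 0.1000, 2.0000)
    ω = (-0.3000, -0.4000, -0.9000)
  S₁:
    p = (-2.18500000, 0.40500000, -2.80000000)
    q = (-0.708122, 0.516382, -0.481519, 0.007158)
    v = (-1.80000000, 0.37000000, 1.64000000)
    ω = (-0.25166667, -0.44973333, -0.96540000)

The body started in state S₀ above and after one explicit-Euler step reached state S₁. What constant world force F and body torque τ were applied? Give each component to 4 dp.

Δω = ω₁−ω₀ = (0.04833333, -0.04973333, -0.06540000)
precession coupling = (-0.0180, -0.0108, 0.0108)
I·α + gyro = (0.0400, -0.1600, -0.1200)
v₁ − v₀ = (-0.10000000, 0.27000000, -0.36000000)
m·(v₁−v₀)/dt = (-1.0000, 2.7000, -3.6000)

F = (-1.0000, 2.7000, -3.6000)
τ = (0.0400, -0.1600, -0.1200)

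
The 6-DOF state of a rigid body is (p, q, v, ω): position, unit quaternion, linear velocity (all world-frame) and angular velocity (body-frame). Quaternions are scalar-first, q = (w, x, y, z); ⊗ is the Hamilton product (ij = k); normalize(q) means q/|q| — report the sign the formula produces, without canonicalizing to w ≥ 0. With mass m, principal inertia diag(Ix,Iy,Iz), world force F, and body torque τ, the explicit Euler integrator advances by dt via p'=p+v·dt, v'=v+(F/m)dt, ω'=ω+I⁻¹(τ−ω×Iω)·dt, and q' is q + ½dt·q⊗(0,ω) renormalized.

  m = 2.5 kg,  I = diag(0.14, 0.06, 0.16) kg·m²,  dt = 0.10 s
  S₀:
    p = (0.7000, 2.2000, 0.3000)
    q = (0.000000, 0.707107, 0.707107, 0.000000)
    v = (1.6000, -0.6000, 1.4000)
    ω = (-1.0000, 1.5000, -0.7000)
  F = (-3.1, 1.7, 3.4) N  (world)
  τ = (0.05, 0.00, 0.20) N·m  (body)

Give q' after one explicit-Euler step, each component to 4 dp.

q' = (-0.0176, 0.6792, 0.7285, 0.0880)

q⊗(0,ω) = (-0.3535535, -0.4949749, 0.4949749, 1.7677675)
q + ½dt·q⊗(0,ω), renormalized = (-0.0176, 0.6792, 0.7285, 0.0880)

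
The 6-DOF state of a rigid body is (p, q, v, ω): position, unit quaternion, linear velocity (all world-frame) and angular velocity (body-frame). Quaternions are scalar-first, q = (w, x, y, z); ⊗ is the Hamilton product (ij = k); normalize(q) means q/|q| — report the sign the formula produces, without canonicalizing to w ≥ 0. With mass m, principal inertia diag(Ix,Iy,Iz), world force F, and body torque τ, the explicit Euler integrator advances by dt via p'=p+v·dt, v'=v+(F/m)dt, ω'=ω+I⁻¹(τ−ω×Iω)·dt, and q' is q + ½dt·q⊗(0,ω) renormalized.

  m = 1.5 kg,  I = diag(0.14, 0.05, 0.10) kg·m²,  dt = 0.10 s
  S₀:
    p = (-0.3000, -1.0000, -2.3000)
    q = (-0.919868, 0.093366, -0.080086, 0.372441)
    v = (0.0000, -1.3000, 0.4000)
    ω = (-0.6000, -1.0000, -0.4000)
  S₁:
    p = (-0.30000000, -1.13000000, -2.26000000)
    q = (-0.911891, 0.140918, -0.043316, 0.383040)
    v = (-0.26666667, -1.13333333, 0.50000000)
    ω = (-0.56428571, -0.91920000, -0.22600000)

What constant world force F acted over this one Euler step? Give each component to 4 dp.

F = (-4.0000, 2.5000, 1.5000)

v₁ − v₀ = (-0.26666667, 0.16666667, 0.10000000)
applied force F = (-4.0000, 2.5000, 1.5000)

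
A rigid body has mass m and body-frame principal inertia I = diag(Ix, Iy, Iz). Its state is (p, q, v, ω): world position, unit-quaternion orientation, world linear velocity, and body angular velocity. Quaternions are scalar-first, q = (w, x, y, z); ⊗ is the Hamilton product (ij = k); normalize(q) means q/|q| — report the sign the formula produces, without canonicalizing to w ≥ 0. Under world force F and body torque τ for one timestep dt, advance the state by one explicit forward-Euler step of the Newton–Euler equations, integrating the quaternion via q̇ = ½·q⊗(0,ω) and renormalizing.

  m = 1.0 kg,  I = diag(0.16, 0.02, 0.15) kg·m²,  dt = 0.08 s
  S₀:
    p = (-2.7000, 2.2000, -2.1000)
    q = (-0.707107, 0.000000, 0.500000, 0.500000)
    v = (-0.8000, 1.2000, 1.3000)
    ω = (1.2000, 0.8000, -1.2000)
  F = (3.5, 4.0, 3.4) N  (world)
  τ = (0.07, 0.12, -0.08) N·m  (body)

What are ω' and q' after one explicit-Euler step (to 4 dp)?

ω' = (1.2974, 1.3376, -1.1710)
q' = (-0.6971, -0.0737, 0.5000, 0.5085)

angular accel α = (1.2175, 6.7200, 0.3627)
ω + α·dt = (1.2974, 1.3376, -1.1710)
q⊗(0,ω) = (0.2000000, -1.8485284, 0.0343144, 0.2485284)
q + ½dt·q⊗(0,ω), renormalized = (-0.6971, -0.0737, 0.5000, 0.5085)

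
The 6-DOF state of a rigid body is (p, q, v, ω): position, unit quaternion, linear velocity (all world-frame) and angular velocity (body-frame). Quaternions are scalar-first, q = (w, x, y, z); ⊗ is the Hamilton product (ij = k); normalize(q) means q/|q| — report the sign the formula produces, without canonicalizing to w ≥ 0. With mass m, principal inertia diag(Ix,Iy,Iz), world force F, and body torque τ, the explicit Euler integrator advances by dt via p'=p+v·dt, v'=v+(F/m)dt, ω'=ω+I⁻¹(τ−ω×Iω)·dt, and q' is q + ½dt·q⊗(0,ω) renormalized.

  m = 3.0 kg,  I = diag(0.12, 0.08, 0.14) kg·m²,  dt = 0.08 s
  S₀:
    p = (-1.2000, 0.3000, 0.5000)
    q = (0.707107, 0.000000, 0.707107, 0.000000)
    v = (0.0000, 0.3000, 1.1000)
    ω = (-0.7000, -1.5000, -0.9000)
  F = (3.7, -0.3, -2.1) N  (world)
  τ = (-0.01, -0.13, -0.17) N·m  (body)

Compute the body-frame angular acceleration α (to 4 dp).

α = (-0.7583, -1.4675, -0.9143)

precession coupling ω×(Iω) = (0.0810, -0.0126, -0.0420)
angular accel α = (-0.7583, -1.4675, -0.9143)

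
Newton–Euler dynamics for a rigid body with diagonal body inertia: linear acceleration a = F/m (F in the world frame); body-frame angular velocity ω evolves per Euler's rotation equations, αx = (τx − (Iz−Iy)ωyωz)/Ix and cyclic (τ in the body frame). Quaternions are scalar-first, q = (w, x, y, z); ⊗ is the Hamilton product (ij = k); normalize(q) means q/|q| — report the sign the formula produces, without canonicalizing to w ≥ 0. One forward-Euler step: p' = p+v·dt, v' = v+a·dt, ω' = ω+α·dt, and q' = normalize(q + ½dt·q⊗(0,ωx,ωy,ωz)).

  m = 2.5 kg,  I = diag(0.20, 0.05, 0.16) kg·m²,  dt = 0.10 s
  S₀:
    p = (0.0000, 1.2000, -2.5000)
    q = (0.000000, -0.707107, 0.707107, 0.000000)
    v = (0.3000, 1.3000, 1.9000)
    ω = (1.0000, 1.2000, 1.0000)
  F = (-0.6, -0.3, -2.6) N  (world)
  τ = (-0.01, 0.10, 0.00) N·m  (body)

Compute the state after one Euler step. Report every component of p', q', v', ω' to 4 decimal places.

p' = (0.0300, 1.3300, -2.3100)
q' = (-0.0070, -0.6689, 0.7393, -0.0774)
v' = (0.2760, 1.2880, 1.7960)
ω' = (0.9290, 1.3200, 1.1125)

new position p' = (0.0300, 1.3300, -2.3100)
v' = v + a·dt = (0.2760, 1.2880, 1.7960)
ω×(Iω) gyroscopic = (0.1320, 0.0400, -0.1800)
(τ − ω×Iω)/I = (-0.7100, 1.2000, 1.1250)
ω' = ω + α·dt = (0.9290, 1.3200, 1.1125)
2q̇ = q⊗(0,ω) = (-0.1414214, 0.7071070, 0.7071070, -1.5556354)
updated quaternion q' = (-0.0070, -0.6689, 0.7393, -0.0774)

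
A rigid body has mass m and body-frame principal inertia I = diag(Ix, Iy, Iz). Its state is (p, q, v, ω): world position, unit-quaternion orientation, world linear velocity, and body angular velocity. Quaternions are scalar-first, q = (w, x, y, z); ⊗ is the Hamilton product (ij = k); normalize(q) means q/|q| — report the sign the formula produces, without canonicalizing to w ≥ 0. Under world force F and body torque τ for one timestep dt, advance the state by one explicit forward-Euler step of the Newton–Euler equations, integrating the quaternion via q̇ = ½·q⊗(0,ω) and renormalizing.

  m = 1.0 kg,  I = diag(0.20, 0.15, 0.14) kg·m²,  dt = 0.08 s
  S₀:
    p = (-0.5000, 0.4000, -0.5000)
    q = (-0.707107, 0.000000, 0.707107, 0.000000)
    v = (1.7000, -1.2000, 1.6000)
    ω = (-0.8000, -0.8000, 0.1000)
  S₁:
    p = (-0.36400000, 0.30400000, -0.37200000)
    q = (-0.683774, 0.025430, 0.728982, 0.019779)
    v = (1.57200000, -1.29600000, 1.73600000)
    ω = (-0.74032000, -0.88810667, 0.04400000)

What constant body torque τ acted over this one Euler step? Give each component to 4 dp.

rate change Δω = (0.05968000, -0.08810667, -0.05600000)
applied torque τ = (0.1500, -0.1700, -0.1300)

τ = (0.1500, -0.1700, -0.1300)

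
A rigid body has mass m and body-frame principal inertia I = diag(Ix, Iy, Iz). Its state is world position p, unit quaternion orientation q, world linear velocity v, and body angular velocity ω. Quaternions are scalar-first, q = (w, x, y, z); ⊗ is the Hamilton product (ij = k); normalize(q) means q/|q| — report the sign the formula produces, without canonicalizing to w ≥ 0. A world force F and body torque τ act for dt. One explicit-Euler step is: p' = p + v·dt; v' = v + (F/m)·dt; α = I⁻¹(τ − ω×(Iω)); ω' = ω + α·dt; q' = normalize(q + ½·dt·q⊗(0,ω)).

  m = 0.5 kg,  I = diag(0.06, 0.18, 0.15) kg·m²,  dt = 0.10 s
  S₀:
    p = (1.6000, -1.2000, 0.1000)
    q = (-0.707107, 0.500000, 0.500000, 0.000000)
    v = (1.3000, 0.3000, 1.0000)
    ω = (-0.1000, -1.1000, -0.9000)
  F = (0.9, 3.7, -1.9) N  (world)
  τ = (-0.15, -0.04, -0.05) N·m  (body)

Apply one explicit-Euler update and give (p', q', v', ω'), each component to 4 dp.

p' = (1.7300, -1.1700, 0.2000)
q' = (-0.6754, 0.4798, 0.5600, 0.0068)
v' = (1.4800, 1.0400, 0.6200)
ω' = (-0.3005, -1.1177, -0.9421)

α = I⁻¹(τ − ω×Iω) = (-2.0050, -0.1772, -0.4213)
ω + α·dt = (-0.3005, -1.1177, -0.9421)
Hamilton product q⊗(0,ω) = (0.6000000, -0.3792893, 1.2278177, 0.1363963)
q' = normalize(q + ½dt·q⊗(0,ω)) = (-0.6754, 0.4798, 0.5600, 0.0068)
a = (1.8000, 7.4000, -3.8000)
p + v·dt = (1.7300, -1.1700, 0.2000)
v' = v + a·dt = (1.4800, 1.0400, 0.6200)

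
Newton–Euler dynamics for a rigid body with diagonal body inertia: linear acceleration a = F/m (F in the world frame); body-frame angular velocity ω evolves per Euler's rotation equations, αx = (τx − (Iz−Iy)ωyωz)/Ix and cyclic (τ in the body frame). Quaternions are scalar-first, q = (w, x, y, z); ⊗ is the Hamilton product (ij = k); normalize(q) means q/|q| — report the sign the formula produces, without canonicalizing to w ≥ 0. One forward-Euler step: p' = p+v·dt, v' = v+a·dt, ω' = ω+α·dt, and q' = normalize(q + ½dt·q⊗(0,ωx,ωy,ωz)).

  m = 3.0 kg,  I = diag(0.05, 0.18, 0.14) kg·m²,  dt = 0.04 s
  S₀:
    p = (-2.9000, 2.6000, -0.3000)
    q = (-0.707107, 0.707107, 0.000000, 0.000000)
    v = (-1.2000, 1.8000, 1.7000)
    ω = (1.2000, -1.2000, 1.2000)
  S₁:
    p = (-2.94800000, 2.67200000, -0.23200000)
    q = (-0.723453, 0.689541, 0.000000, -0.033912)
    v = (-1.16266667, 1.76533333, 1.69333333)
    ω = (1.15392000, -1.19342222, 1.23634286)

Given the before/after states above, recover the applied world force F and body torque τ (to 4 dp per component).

ω₁ − ω₀ = (-0.04608000, 0.00657778, 0.03634286)
ω₀×(Iω₀) = (0.0576, -0.1296, -0.1872)
I·α + gyro = (0.0000, -0.1000, -0.0600)
Δv = v₁−v₀ = (0.03733333, -0.03466667, -0.00666667)
applied force F = (2.8000, -2.6000, -0.5000)

F = (2.8000, -2.6000, -0.5000)
τ = (0.0000, -0.1000, -0.0600)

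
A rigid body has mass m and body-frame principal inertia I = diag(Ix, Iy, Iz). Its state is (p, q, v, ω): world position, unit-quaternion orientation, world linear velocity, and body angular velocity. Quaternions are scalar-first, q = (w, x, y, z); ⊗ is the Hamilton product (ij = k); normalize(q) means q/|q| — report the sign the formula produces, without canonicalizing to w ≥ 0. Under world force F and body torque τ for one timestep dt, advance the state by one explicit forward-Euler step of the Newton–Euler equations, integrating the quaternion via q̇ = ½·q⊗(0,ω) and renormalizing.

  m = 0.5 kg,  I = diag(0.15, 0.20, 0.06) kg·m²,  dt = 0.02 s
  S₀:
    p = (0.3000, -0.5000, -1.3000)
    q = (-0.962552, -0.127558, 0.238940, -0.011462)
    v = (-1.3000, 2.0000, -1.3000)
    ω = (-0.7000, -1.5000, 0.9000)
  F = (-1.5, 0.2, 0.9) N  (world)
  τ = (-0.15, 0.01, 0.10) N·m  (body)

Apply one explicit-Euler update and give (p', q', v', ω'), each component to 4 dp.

p' = (0.2740, -0.4600, -1.3260)
q' = (-0.9596, -0.1188, 0.2546, -0.0165)
v' = (-1.3600, 2.0080, -1.2640)
ω' = (-0.7452, -1.4933, 0.9158)

(τ − ω×Iω)/I = (-2.2600, 0.3335, 0.7917)
ω + α·dt = (-0.7452, -1.4933, 0.9158)
2q̇ = q⊗(0,ω) = (0.2794352, 0.8716394, 1.5666536, -0.5077018)
q + ½dt·q⊗(0,ω), renormalized = (-0.9596, -0.1188, 0.2546, -0.0165)
a = (-3.0000, 0.4000, 1.8000)
p + v·dt = (0.2740, -0.4600, -1.3260)
new velocity v' = (-1.3600, 2.0080, -1.2640)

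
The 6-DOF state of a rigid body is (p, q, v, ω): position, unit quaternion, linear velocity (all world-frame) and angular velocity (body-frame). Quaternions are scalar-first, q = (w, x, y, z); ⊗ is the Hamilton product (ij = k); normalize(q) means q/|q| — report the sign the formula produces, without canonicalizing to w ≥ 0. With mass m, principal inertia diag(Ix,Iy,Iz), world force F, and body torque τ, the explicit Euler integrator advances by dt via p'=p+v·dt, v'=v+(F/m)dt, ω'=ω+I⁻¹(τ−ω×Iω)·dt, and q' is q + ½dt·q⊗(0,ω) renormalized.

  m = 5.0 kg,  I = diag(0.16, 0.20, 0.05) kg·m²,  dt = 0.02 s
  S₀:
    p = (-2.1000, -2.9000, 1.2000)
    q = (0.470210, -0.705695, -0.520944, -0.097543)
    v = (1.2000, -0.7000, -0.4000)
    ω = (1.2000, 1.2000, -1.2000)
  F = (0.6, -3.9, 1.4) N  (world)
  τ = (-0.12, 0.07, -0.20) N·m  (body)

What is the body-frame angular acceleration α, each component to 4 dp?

precession coupling ω×(Iω) = (0.2160, -0.1584, 0.0576)
α = I⁻¹(τ − ω×Iω) = (-2.1000, 1.1420, -5.1520)

α = (-2.1000, 1.1420, -5.1520)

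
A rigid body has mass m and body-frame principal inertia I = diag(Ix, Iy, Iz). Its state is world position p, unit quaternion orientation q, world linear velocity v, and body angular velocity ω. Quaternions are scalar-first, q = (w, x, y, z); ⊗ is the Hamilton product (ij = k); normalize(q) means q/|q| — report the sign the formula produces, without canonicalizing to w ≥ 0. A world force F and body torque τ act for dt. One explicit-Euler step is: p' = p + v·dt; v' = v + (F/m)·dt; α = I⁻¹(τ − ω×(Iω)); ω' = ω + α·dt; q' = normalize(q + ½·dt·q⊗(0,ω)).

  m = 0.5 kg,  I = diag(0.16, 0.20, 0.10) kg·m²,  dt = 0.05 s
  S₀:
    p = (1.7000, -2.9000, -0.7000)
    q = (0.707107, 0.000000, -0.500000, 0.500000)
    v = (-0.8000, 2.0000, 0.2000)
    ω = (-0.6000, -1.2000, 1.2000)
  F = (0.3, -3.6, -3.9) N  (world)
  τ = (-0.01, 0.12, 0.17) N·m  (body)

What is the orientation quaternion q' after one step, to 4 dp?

q' = (0.6764, -0.0106, -0.5282, 0.5132)

q⊗(0,ω) = (-1.2000000, -0.4242642, -1.1485284, 0.5485284)
q' = normalize(q + ½dt·q⊗(0,ω)) = (0.6764, -0.0106, -0.5282, 0.5132)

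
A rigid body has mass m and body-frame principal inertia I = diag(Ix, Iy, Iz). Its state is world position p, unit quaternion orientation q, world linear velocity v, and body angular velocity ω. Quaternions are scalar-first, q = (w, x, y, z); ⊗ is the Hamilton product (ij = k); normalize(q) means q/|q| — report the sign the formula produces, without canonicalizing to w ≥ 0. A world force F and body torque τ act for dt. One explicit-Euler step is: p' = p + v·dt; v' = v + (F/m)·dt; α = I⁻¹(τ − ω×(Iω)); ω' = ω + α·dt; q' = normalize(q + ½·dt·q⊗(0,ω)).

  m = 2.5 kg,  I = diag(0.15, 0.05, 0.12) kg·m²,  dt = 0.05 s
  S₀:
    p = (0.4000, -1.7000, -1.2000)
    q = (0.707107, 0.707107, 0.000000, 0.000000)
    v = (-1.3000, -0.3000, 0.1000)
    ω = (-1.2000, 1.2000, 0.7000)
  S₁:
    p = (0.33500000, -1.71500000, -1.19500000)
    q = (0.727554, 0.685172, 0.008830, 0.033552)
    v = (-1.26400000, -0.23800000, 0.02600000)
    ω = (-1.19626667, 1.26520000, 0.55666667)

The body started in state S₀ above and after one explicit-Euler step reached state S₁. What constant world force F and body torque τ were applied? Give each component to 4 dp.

F = (1.8000, 3.1000, -3.7000)
τ = (0.0700, 0.0400, -0.2000)

v₁ − v₀ = (0.03600000, 0.06200000, -0.07400000)
m·(v₁−v₀)/dt = (1.8000, 3.1000, -3.7000)
rate change Δω = (0.00373333, 0.06520000, -0.14333333)
τ = I·(Δω/dt) + ω₀×(Iω₀) = (0.0700, 0.0400, -0.2000)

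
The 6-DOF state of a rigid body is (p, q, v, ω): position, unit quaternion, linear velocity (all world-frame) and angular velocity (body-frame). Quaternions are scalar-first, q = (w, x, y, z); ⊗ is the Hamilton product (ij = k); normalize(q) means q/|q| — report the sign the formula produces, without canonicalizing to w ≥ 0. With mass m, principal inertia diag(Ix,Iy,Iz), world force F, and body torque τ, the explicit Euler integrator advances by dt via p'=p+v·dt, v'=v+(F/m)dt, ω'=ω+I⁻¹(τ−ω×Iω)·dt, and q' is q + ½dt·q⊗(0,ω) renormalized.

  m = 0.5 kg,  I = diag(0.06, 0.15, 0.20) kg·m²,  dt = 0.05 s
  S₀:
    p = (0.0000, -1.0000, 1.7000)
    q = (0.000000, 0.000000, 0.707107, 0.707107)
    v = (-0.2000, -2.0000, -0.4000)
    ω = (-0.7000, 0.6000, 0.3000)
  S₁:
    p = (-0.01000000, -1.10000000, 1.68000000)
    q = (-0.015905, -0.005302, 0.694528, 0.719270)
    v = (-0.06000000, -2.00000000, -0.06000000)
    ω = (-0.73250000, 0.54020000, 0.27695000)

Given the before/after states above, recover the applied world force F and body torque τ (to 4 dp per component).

F = (1.4000, 0.0000, 3.4000)
τ = (-0.0300, -0.1500, -0.1300)

v₁ − v₀ = (0.14000000, 0.00000000, 0.34000000)
m·(v₁−v₀)/dt = (1.4000, 0.0000, 3.4000)
ω₁ − ω₀ = (-0.03250000, -0.05980000, -0.02305000)
gyro term ω₀×Iω₀ = (0.0090, 0.0294, -0.0378)
τ = I·(Δω/dt) + ω₀×(Iω₀) = (-0.0300, -0.1500, -0.1300)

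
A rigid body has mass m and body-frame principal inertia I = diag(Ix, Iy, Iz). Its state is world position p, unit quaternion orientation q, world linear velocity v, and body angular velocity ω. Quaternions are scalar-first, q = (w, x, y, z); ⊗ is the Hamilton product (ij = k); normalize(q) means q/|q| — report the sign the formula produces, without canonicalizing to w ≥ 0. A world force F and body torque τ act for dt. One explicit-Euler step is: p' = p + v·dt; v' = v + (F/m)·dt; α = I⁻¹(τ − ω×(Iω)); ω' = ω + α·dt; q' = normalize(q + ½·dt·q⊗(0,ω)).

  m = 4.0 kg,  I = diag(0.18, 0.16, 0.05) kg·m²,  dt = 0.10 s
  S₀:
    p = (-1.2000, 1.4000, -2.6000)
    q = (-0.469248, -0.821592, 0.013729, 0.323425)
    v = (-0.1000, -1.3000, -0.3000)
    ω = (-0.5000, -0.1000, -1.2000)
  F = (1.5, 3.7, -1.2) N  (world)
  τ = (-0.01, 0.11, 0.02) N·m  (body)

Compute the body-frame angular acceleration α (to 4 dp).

α = (0.0178, 0.2000, 0.4200)

ω×(Iω) gyroscopic = (-0.0132, 0.0780, -0.0010)
α = I⁻¹(τ − ω×Iω) = (0.0178, 0.2000, 0.4200)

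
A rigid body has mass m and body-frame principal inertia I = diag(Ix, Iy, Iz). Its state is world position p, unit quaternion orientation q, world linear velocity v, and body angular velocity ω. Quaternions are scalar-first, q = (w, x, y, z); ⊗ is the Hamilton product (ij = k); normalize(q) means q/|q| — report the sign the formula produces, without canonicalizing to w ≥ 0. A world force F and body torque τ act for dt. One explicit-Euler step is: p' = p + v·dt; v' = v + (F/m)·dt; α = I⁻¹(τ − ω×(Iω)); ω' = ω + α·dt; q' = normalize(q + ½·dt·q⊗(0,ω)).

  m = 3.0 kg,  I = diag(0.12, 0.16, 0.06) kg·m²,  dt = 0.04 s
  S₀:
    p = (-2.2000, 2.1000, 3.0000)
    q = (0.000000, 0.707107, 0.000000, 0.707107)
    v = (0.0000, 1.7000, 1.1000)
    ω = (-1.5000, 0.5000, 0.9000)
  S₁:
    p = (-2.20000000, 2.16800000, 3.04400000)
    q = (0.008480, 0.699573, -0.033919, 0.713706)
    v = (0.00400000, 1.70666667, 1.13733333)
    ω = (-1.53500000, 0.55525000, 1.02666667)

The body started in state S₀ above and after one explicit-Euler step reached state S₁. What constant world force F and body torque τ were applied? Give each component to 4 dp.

v₁ − v₀ = (0.00400000, 0.00666667, 0.03733333)
m·(v₁−v₀)/dt = (0.3000, 0.5000, 2.8000)
Δω = ω₁−ω₀ = (-0.03500000, 0.05525000, 0.12666667)
τ = I·(Δω/dt) + ω₀×(Iω₀) = (-0.1500, 0.1400, 0.1600)

F = (0.3000, 0.5000, 2.8000)
τ = (-0.1500, 0.1400, 0.1600)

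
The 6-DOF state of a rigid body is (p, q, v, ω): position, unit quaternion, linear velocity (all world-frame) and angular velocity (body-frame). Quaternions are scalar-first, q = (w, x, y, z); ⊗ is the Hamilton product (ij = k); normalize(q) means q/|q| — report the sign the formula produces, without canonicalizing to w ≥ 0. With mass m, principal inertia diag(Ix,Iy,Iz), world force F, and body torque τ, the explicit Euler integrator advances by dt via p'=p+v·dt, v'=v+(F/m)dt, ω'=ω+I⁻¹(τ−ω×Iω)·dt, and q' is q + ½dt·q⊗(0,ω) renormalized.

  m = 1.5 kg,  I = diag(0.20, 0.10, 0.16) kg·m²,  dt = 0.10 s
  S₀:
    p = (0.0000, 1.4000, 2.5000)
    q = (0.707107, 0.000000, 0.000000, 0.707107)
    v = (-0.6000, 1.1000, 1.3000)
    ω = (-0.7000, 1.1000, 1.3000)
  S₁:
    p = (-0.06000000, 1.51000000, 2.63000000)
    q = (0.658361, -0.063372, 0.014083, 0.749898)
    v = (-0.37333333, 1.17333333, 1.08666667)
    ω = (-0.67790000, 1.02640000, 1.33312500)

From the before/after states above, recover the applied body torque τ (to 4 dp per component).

τ = (0.1300, -0.1100, 0.1300)

ω₁ − ω₀ = (0.02210000, -0.07360000, 0.03312500)
precession coupling = (0.0858, -0.0364, 0.0770)
I·α + gyro = (0.1300, -0.1100, 0.1300)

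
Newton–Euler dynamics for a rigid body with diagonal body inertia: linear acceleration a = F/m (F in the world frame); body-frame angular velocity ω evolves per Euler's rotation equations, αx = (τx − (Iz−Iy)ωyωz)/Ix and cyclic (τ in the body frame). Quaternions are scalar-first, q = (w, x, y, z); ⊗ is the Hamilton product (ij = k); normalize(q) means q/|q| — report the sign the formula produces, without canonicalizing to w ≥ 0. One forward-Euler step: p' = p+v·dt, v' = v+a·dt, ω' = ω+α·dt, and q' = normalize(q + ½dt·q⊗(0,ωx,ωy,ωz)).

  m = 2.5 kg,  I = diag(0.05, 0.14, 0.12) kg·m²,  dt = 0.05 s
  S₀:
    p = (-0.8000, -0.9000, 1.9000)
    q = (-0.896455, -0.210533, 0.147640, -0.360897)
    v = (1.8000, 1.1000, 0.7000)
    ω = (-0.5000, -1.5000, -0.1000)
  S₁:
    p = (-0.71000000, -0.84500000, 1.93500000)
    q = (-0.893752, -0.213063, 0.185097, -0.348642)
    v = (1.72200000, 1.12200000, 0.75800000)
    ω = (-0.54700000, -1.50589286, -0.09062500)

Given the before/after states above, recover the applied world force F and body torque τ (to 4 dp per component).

F = (-3.9000, 1.1000, 2.9000)
τ = (-0.0500, -0.0200, 0.0900)

rate change Δω = (-0.04700000, -0.00589286, 0.00937500)
precession coupling = (-0.0030, -0.0035, 0.0675)
I·α + gyro = (-0.0500, -0.0200, 0.0900)
Δv = v₁−v₀ = (-0.07800000, 0.02200000, 0.05800000)
applied force F = (-3.9000, 1.1000, 2.9000)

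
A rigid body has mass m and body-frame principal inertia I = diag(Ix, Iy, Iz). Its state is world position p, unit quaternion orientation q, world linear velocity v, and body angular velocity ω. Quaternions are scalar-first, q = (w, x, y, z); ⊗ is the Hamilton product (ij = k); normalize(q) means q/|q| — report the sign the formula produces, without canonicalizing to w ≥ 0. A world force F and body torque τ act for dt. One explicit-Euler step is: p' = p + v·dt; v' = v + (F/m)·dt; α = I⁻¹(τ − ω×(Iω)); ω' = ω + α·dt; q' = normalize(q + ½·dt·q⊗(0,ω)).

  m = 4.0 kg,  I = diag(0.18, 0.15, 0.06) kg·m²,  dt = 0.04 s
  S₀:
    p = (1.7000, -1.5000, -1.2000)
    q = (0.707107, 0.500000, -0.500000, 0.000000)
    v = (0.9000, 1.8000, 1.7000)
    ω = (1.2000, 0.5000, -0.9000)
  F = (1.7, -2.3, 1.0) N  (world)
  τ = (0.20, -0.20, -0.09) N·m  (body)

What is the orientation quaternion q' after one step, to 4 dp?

q' = (0.6998, 0.5257, -0.4837, 0.0043)

q⊗(0,ω) = (-0.3500000, 1.2985284, 0.8035535, 0.2136037)
q + ½dt·q⊗(0,ω), renormalized = (0.6998, 0.5257, -0.4837, 0.0043)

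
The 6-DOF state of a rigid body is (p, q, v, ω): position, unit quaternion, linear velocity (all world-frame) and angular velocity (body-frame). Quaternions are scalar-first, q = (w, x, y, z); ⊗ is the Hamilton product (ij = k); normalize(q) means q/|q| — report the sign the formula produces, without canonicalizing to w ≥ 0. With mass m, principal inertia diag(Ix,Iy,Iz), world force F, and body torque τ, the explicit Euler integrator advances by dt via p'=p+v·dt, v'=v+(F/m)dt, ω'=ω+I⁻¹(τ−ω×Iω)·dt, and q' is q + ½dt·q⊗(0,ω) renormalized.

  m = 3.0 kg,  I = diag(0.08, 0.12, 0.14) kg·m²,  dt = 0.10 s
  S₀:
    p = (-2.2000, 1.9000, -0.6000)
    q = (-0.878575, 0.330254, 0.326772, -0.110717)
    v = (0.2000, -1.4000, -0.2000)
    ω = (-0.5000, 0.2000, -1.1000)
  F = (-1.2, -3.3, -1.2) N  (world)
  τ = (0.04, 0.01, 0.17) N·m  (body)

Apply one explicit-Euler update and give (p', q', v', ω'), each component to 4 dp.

p' = (-2.1800, 1.7600, -0.6200)
q' = (-0.8780, 0.3347, 0.3383, -0.0508)
v' = (0.1600, -1.5100, -0.2400)
ω' = (-0.4445, 0.2358, -0.9757)

angular accel α = (0.5550, 0.3583, 1.2429)
new body rate ω' = (-0.4445, 0.2358, -0.9757)
Hamilton product q⊗(0,ω) = (-0.0220161, 0.1019817, 0.2429229, 1.1958693)
q + ½dt·q⊗(0,ω), renormalized = (-0.8780, 0.3347, 0.3383, -0.0508)
a = (-0.4000, -1.1000, -0.4000)
new position p' = (-2.1800, 1.7600, -0.6200)
v + (F/m)dt = (0.1600, -1.5100, -0.2400)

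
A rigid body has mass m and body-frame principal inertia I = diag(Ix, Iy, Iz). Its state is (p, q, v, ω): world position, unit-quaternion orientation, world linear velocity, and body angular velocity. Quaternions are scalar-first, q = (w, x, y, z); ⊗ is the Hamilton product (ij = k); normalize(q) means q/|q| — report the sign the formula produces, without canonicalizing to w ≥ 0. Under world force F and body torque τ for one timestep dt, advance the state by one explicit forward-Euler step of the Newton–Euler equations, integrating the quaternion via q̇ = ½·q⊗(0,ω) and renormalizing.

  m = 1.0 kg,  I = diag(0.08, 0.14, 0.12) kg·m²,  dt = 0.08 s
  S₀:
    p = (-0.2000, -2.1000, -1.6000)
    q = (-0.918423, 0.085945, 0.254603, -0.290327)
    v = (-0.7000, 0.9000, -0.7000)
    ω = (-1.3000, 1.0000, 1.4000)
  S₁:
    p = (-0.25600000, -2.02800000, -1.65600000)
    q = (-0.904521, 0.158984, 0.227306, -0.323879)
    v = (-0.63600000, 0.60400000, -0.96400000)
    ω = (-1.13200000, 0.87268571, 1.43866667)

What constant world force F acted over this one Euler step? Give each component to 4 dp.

Δv = v₁−v₀ = (0.06400000, -0.29600000, -0.26400000)
F = m·Δv/dt = (0.8000, -3.7000, -3.3000)

F = (0.8000, -3.7000, -3.3000)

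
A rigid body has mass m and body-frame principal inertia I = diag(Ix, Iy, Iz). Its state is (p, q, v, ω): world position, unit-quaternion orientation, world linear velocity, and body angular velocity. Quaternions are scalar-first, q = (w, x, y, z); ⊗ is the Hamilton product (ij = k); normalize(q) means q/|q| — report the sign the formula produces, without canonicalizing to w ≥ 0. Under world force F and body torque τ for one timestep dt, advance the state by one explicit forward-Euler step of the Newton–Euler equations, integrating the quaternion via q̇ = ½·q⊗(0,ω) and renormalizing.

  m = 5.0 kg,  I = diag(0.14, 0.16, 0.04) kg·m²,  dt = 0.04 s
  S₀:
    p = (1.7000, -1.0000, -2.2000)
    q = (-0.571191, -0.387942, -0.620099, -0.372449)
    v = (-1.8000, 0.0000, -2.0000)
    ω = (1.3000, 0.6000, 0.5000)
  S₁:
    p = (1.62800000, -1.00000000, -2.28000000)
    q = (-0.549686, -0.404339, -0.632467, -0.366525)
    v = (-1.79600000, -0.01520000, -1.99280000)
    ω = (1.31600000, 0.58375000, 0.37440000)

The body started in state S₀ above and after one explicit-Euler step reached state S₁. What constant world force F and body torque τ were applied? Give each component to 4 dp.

rate change Δω = (0.01600000, -0.01625000, -0.12560000)
gyro term ω₀×Iω₀ = (-0.0360, 0.0650, 0.0156)
applied torque τ = (0.0200, 0.0000, -0.1100)
velocity change Δv = (0.00400000, -0.01520000, 0.00720000)
m·(v₁−v₀)/dt = (0.5000, -1.9000, 0.9000)

F = (0.5000, -1.9000, 0.9000)
τ = (0.0200, 0.0000, -0.1100)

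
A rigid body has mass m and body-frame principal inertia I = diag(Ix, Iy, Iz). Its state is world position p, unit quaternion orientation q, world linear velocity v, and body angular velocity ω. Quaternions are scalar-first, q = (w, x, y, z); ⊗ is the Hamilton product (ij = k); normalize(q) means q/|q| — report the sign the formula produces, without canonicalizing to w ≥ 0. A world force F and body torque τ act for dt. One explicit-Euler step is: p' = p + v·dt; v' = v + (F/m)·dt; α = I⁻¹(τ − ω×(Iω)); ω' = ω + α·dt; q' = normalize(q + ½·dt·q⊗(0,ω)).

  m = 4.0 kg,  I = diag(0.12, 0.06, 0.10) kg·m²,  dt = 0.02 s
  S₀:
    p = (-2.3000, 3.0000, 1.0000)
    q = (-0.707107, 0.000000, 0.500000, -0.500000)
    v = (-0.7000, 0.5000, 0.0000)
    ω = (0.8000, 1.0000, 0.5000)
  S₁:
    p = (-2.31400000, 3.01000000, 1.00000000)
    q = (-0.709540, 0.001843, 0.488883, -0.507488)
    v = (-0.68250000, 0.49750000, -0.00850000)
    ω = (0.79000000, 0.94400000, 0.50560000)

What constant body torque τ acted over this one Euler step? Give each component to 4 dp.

rate change Δω = (-0.01000000, -0.05600000, 0.00560000)
I·α + gyro = (-0.0400, -0.1600, -0.0200)

τ = (-0.0400, -0.1600, -0.0200)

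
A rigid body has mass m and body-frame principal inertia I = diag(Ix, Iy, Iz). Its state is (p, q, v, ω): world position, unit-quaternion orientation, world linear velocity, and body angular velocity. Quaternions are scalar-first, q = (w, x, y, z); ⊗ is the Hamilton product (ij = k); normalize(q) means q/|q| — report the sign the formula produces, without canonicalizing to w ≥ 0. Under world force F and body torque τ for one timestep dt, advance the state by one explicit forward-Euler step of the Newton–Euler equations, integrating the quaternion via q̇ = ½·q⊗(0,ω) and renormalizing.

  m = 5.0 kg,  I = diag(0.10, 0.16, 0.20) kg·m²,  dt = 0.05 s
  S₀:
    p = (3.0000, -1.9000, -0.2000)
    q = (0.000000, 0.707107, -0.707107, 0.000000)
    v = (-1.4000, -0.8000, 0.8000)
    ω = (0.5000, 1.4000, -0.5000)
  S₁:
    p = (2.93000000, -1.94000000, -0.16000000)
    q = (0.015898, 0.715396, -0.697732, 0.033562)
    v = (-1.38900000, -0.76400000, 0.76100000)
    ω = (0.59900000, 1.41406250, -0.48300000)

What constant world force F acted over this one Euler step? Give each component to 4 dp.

F = (1.1000, 3.6000, -3.9000)

v₁ − v₀ = (0.01100000, 0.03600000, -0.03900000)
applied force F = (1.1000, 3.6000, -3.9000)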